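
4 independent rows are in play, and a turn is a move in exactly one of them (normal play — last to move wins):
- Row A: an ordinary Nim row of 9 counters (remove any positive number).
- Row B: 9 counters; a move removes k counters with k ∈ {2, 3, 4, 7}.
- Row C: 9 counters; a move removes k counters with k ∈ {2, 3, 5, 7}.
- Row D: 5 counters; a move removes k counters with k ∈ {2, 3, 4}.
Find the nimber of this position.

15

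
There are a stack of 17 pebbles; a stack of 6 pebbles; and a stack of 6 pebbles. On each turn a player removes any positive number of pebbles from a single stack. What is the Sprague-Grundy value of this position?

Write each in binary and XOR column by column:
  10001  (17)
  00110  (6)
  00110  (6)
  -----
  10001  (17)

17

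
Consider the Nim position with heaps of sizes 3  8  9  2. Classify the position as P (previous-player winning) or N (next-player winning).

Nim-sum: 3 ⊕ 8 ⊕ 9 ⊕ 2 = 0.
The nim-sum is 0, so this is a P-position: the player to move is in a losing position under optimal play.

P-position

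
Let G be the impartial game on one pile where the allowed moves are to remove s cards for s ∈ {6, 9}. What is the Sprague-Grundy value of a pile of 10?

1

Build the Grundy sequence with g(k) = mex{g(k−s) : s ∈ {6, 9}, s ≤ k}:
g(0) = mex{} = 0
g(1) = mex{} = 0
g(2) = mex{} = 0
g(3) = mex{} = 0
g(4) = mex{} = 0
g(5) = mex{} = 0
g(6) = mex{0} = 1
g(7) = mex{0} = 1
g(8) = mex{0} = 1
g(9) = mex{0} = 1
g(10) = mex{0} = 1
So g(10) = 1.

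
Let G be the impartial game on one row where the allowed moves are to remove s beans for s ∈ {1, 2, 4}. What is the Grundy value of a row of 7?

Build the Grundy sequence with g(k) = mex{g(k−s) : s ∈ {1, 2, 4}, s ≤ k}:
k:     0  1  2  3  4  5  6  7
g(k):  0  1  2  0  1  2  0  1
So g(7) = 1.

1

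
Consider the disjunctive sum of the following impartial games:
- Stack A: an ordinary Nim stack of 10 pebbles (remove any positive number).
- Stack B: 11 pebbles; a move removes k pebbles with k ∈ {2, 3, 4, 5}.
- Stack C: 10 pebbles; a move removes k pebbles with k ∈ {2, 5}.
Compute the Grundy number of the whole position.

Stack A is a plain Nim stack of size 10, so its Grundy value is 10.
For stack B, compute g(0), g(1), … with moves {2, 3, 4, 5}:
k:     0  1  2  3  4  5  6  7  8  9 10 11
g(k):  0  0  1  1  2  2  3  0  0  1  1  2
So g(11) = 2.
Build the Grundy sequence for stack C with g(k) = mex{g(k−s) : s ∈ {2, 5}, s ≤ k}:
g(0) = mex{} = 0
g(1) = mex{} = 0
g(2) = mex{0} = 1
g(3) = mex{0} = 1
g(4) = mex{1} = 0
g(5) = mex{0,1} = 2
g(6) = mex{0} = 1
g(7) = mex{1,2} = 0
g(8) = mex{1} = 0
g(9) = mex{0} = 1
g(10) = mex{0,2} = 1
So g(10) = 1.
The value of a disjunctive sum is the nim-sum of the parts.
Combined value = 10 ⊕ 2 ⊕ 1 = 9.

9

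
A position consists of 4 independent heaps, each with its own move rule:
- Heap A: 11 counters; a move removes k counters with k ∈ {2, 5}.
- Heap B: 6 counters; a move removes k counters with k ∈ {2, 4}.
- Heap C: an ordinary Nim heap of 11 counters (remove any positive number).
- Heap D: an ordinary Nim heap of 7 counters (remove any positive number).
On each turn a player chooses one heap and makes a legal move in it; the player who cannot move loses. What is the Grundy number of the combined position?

Grundy values for heap A (subtraction set {2, 5}):
k:     0  1  2  3  4  5  6  7  8  9 10 11
g(k):  0  0  1  1  0  2  1  0  0  1  1  0
So g(11) = 0.
Build the Grundy sequence for heap B with g(k) = mex{g(k−s) : s ∈ {2, 4}, s ≤ k}:
g(0) = mex{} = 0
g(1) = mex{} = 0
g(2) = mex{0} = 1
g(3) = mex{0} = 1
g(4) = mex{0,1} = 2
g(5) = mex{0,1} = 2
g(6) = mex{1,2} = 0
So g(6) = 0.
Heap C is a plain Nim heap of size 11, so its Grundy value is 11.
Heap D is a plain Nim heap of size 7, so its Grundy value is 7.
The value of a disjunctive sum is the nim-sum of the parts.
Combined value = 0 XOR 0 XOR 11 XOR 7 = 12.

12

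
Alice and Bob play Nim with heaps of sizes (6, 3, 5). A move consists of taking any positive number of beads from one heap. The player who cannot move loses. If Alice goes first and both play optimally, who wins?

Compute the nim-sum pairwise:
6 ^ 3 = 5
5 ^ 5 = 0
The nim-sum is 0, so this is a P-position: the player to move is in a losing position under optimal play; Alice is about to move from it and so loses — Bob wins.

Bob wins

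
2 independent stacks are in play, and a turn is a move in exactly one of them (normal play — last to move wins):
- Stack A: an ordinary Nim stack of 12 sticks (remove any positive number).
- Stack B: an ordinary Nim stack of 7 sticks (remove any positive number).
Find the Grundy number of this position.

11

Stack A is a plain Nim stack of size 12, so its Grundy value is 12.
Stack B is a plain Nim stack of size 7, so its Grundy value is 7.
The value of a disjunctive sum is the nim-sum of the parts.
Combined value = 12 ⊕ 7 = 11.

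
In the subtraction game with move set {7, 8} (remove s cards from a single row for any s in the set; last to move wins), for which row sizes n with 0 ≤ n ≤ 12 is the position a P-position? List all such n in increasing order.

0, 1, 2, 3, 4, 5, 6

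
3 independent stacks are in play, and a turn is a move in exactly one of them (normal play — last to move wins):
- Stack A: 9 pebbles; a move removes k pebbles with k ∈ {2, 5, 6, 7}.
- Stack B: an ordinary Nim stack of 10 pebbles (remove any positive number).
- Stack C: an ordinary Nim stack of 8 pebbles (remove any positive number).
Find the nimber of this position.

0

Build the Grundy sequence for stack A with g(k) = mex{g(k−s) : s ∈ {2, 5, 6, 7}, s ≤ k}:
k:     0  1  2  3  4  5  6  7  8  9
g(k):  0  0  1  1  0  2  1  3  2  2
So g(9) = 2.
Stack B is a plain Nim stack of size 10, so its Grundy value is 10.
Stack C is a plain Nim stack of size 8, so its Grundy value is 8.
By the Sprague-Grundy theorem, the Grundy value of a sum of independent games is the XOR of the component values.
Combined value = 2 ⊕ 10 ⊕ 8 = 0.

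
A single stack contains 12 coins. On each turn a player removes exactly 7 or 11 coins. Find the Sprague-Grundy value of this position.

1

Build the Grundy sequence with g(k) = mex{g(k−s) : s ∈ {7, 11}, s ≤ k}:
g(0) = mex{} = 0
g(1) = mex{} = 0
g(2) = mex{} = 0
g(3) = mex{} = 0
g(4) = mex{} = 0
g(5) = mex{} = 0
g(6) = mex{} = 0
g(7) = mex{0} = 1
g(8) = mex{0} = 1
g(9) = mex{0} = 1
g(10) = mex{0} = 1
g(11) = mex{0} = 1
g(12) = mex{0} = 1
So g(12) = 1.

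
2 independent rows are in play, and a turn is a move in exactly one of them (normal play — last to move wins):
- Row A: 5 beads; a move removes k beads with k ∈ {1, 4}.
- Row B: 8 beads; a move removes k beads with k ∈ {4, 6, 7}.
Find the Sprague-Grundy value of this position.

Grundy values for row A (subtraction set {1, 4}):
k:     0  1  2  3  4  5
g(k):  0  1  0  1  2  0
So g(5) = 0.
For row B, compute g(0), g(1), … with moves {4, 6, 7}:
k:     0  1  2  3  4  5  6  7  8
g(k):  0  0  0  0  1  1  1  1  2
So g(8) = 2.
The value of a disjunctive sum is the nim-sum of the parts.
Combined value = 0 XOR 2 = 2.

2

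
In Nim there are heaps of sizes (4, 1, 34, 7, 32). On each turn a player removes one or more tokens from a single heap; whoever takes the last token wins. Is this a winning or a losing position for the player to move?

Losing position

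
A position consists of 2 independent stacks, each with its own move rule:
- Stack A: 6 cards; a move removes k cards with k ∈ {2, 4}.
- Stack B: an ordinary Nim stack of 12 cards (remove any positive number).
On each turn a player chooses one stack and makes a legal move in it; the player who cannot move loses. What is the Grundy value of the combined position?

12

For stack A, compute g(0), g(1), … with moves {2, 4}:
g(0) = mex{} = 0
g(1) = mex{} = 0
g(2) = mex{0} = 1
g(3) = mex{0} = 1
g(4) = mex{0,1} = 2
g(5) = mex{0,1} = 2
g(6) = mex{1,2} = 0
So g(6) = 0.
Stack B is a plain Nim stack of size 12, so its Grundy value is 12.
The value of a disjunctive sum is the nim-sum of the parts.
Combined value = 0 XOR 12 = 12.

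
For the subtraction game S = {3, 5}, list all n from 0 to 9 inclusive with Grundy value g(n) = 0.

Compute g(0), g(1), … for moves {3, 5}:
k:     0  1  2  3  4  5  6  7  8  9
g(k):  0  0  0  1  1  1  2  2  0  0
The P-positions (g = 0) in 0..9 are 0, 1, 2, 8, 9.

0, 1, 2, 8, 9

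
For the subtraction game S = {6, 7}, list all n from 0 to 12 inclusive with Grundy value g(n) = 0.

Build the Grundy sequence with g(k) = mex{g(k−s) : s ∈ {6, 7}, s ≤ k}:
k:     0  1  2  3  4  5  6  7  8  9 10 11 12
g(k):  0  0  0  0  0  0  1  1  1  1  1  1  2
The P-positions (g = 0) in 0..12 are 0, 1, 2, 3, 4, 5.

0, 1, 2, 3, 4, 5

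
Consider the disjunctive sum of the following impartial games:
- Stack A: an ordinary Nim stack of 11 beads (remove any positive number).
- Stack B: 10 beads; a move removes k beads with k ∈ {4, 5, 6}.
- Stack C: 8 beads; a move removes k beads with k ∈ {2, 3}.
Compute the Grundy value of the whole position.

10

Stack A is a plain Nim stack of size 11, so its Grundy value is 11.
Build the Grundy sequence for stack B with g(k) = mex{g(k−s) : s ∈ {4, 5, 6}, s ≤ k}:
g(0) = mex{} = 0
g(1) = mex{} = 0
g(2) = mex{} = 0
g(3) = mex{} = 0
g(4) = mex{0} = 1
g(5) = mex{0} = 1
g(6) = mex{0} = 1
g(7) = mex{0} = 1
g(8) = mex{0,1} = 2
g(9) = mex{0,1} = 2
g(10) = mex{1} = 0
So g(10) = 0.
Grundy values for stack C (subtraction set {2, 3}):
k:     0  1  2  3  4  5  6  7  8
g(k):  0  0  1  1  2  0  0  1  1
So g(8) = 1.
By the Sprague-Grundy theorem, the Grundy value of a sum of independent games is the XOR of the component values.
Combined value = 11 XOR 0 XOR 1 = 10.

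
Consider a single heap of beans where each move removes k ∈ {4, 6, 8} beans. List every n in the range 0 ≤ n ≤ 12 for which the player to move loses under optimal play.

0, 1, 2, 3, 12

Grundy values for subtraction set {4, 6, 8}:
g(0) = mex{} = 0
g(1) = mex{} = 0
g(2) = mex{} = 0
g(3) = mex{} = 0
g(4) = mex{0} = 1
g(5) = mex{0} = 1
g(6) = mex{0} = 1
g(7) = mex{0} = 1
g(8) = mex{0,1} = 2
g(9) = mex{0,1} = 2
g(10) = mex{0,1} = 2
g(11) = mex{0,1} = 2
g(12) = mex{1,2} = 0
The P-positions (g = 0) in 0..12 are 0, 1, 2, 3, 12.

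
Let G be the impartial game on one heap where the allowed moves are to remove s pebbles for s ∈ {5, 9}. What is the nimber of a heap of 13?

2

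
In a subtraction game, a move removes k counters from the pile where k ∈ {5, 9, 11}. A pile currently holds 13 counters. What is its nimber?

2

Build the Grundy sequence with g(k) = mex{g(k−s) : s ∈ {5, 9, 11}, s ≤ k}:
k:     0  1  2  3  4  5  6  7  8  9 10 11 12 13
g(k):  0  0  0  0  0  1  1  1  1  1  2  2  2  2
So g(13) = 2.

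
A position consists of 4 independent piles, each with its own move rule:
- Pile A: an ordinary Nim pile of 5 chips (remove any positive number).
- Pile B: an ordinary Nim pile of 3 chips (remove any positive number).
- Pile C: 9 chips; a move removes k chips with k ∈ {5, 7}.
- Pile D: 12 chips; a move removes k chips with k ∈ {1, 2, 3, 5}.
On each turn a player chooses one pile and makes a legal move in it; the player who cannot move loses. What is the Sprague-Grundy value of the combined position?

Pile A is a plain Nim pile of size 5, so its Grundy value is 5.
Pile B is a plain Nim pile of size 3, so its Grundy value is 3.
Grundy values for pile C (subtraction set {5, 7}):
g(0) = mex{} = 0
g(1) = mex{} = 0
g(2) = mex{} = 0
g(3) = mex{} = 0
g(4) = mex{} = 0
g(5) = mex{0} = 1
g(6) = mex{0} = 1
g(7) = mex{0} = 1
g(8) = mex{0} = 1
g(9) = mex{0} = 1
So g(9) = 1.
Grundy values for pile D (subtraction set {1, 2, 3, 5}):
k:     0  1  2  3  4  5  6  7  8  9 10 11 12
g(k):  0  1  2  3  0  1  2  3  0  1  2  3  0
So g(12) = 0.
By the Sprague-Grundy theorem, the Grundy value of a sum of independent games is the XOR of the component values.
Combined value = 5 ⊕ 3 ⊕ 1 ⊕ 0 = 7.

7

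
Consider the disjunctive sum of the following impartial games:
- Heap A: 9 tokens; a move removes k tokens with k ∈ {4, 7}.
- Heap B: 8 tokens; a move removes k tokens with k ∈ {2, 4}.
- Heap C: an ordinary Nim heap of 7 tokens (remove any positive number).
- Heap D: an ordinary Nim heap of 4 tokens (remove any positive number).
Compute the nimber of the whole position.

For heap A, compute g(0), g(1), … with moves {4, 7}:
k:     0  1  2  3  4  5  6  7  8  9
g(k):  0  0  0  0  1  1  1  1  2  2
So g(9) = 2.
For heap B, compute g(0), g(1), … with moves {2, 4}:
k:     0  1  2  3  4  5  6  7  8
g(k):  0  0  1  1  2  2  0  0  1
So g(8) = 1.
Heap C is a plain Nim heap of size 7, so its Grundy value is 7.
Heap D is a plain Nim heap of size 4, so its Grundy value is 4.
By the Sprague-Grundy theorem, the Grundy value of a sum of independent games is the XOR of the component values.
Combined value = 2 ⊕ 1 ⊕ 7 ⊕ 4 = 0.

0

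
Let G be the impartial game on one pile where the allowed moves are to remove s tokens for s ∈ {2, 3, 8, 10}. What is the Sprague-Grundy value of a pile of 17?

Build the Grundy sequence with g(k) = mex{g(k−s) : s ∈ {2, 3, 8, 10}, s ≤ k}:
k:     0  1  2  3  4  5  6  7  8  9 10 11 12 13 14 15 16 17
g(k):  0  0  1  1  2  0  0  1  1  2  2  3  0  4  1  2  2  0
So g(17) = 0.

0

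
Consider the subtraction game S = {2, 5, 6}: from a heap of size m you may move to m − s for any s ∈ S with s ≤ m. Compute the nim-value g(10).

1

Build the Grundy sequence with g(k) = mex{g(k−s) : s ∈ {2, 5, 6}, s ≤ k}:
g(0) = mex{} = 0
g(1) = mex{} = 0
g(2) = mex{0} = 1
g(3) = mex{0} = 1
g(4) = mex{1} = 0
g(5) = mex{0,1} = 2
g(6) = mex{0} = 1
g(7) = mex{0,1,2} = 3
g(8) = mex{1} = 0
g(9) = mex{0,1,3} = 2
g(10) = mex{0,2} = 1
So g(10) = 1.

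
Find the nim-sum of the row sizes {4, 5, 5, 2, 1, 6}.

1

Bitwise XOR of the heap sizes:
  100  (4)
  101  (5)
  101  (5)
  010  (2)
  001  (1)
  110  (6)
  ---
  001  (1)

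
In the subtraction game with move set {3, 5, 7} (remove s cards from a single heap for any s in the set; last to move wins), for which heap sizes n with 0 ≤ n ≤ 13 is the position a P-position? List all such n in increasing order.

0, 1, 2, 10, 11, 12

Grundy values for subtraction set {3, 5, 7}:
g(0) = mex{} = 0
g(1) = mex{} = 0
g(2) = mex{} = 0
g(3) = mex{0} = 1
g(4) = mex{0} = 1
g(5) = mex{0} = 1
g(6) = mex{0,1} = 2
g(7) = mex{0,1} = 2
g(8) = mex{0,1} = 2
g(9) = mex{0,1,2} = 3
g(10) = mex{1,2} = 0
g(11) = mex{1,2} = 0
g(12) = mex{1,2,3} = 0
g(13) = mex{0,2} = 1
The P-positions (g = 0) in 0..13 are 0, 1, 2, 10, 11, 12.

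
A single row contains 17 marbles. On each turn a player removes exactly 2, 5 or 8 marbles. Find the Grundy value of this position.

Compute g(0), g(1), … for moves {2, 5, 8}:
k:     0  1  2  3  4  5  6  7  8  9 10 11 12 13 14 15 16 17
g(k):  0  0  1  1  0  2  1  0  2  1  0  0  1  1  0  2  1  0
So g(17) = 0.

0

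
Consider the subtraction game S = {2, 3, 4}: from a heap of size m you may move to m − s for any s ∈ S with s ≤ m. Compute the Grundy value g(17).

Grundy values for subtraction set {2, 3, 4}:
k:     0  1  2  3  4  5  6  7  8  9 10 11 12 13 14 15 16 17
g(k):  0  0  1  1  2  2  0  0  1  1  2  2  0  0  1  1  2  2
So g(17) = 2.

2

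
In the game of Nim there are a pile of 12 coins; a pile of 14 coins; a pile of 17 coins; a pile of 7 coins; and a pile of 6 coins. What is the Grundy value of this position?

Nim-sum: 12 ^ 14 ^ 17 ^ 7 ^ 6 = 18.

18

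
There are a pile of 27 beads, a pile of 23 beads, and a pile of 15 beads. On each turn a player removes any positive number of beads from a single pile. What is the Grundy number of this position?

3

Nim-sum: 27 ⊕ 23 ⊕ 15 = 3.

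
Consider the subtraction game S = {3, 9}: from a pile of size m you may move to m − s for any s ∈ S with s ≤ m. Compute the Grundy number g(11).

1

Compute g(0), g(1), … for moves {3, 9}:
k:     0  1  2  3  4  5  6  7  8  9 10 11
g(k):  0  0  0  1  1  1  0  0  0  1  1  1
So g(11) = 1.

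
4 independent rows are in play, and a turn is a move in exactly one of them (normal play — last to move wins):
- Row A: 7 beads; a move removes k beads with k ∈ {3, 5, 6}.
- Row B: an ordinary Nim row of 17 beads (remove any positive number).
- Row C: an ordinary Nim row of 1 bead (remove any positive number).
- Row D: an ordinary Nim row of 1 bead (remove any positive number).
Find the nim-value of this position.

Build the Grundy sequence for row A with g(k) = mex{g(k−s) : s ∈ {3, 5, 6}, s ≤ k}:
g(0) = mex{} = 0
g(1) = mex{} = 0
g(2) = mex{} = 0
g(3) = mex{0} = 1
g(4) = mex{0} = 1
g(5) = mex{0} = 1
g(6) = mex{0,1} = 2
g(7) = mex{0,1} = 2
So g(7) = 2.
Row B is a plain Nim row of size 17, so its Grundy value is 17.
Row C is a plain Nim row of size 1, so its Grundy value is 1.
Row D is a plain Nim row of size 1, so its Grundy value is 1.
The value of a disjunctive sum is the nim-sum of the parts.
Combined value = 2 ⊕ 17 ⊕ 1 ⊕ 1 = 19.

19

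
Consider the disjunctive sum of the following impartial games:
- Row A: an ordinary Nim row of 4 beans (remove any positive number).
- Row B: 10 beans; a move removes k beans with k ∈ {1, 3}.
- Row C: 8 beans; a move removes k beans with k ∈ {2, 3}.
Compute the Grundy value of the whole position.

5

Row A is a plain Nim row of size 4, so its Grundy value is 4.
For row B, compute g(0), g(1), … with moves {1, 3}:
g(0) = mex{} = 0
g(1) = mex{0} = 1
g(2) = mex{1} = 0
g(3) = mex{0} = 1
g(4) = mex{1} = 0
g(5) = mex{0} = 1
g(6) = mex{1} = 0
g(7) = mex{0} = 1
g(8) = mex{1} = 0
g(9) = mex{0} = 1
g(10) = mex{1} = 0
So g(10) = 0.
Build the Grundy sequence for row C with g(k) = mex{g(k−s) : s ∈ {2, 3}, s ≤ k}:
k:     0  1  2  3  4  5  6  7  8
g(k):  0  0  1  1  2  0  0  1  1
So g(8) = 1.
The value of a disjunctive sum is the nim-sum of the parts.
Combined value = 4 ⊕ 0 ⊕ 1 = 5.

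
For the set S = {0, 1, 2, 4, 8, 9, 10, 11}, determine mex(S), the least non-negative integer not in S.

3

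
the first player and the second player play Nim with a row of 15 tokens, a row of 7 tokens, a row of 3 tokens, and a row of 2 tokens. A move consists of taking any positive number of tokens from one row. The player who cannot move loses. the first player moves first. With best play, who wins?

Write each in binary and XOR column by column:
  1111  (15)
  0111  (7)
  0011  (3)
  0010  (2)
  ----
  1001  (9)
The nim-sum is 9 ≠ 0, so this is an N-position: the player to move can win; the first player has a winning move.

the first player wins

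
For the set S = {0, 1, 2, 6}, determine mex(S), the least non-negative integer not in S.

3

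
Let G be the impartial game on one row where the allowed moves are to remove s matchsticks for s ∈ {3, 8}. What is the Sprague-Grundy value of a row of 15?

1

Grundy values for subtraction set {3, 8}:
k:     0  1  2  3  4  5  6  7  8  9 10 11 12 13 14 15
g(k):  0  0  0  1  1  1  0  0  2  1  1  0  0  0  1  1
So g(15) = 1.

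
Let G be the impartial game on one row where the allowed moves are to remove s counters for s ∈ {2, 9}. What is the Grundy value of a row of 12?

0

Grundy values for subtraction set {2, 9}:
g(0) = mex{} = 0
g(1) = mex{} = 0
g(2) = mex{0} = 1
g(3) = mex{0} = 1
g(4) = mex{1} = 0
g(5) = mex{1} = 0
g(6) = mex{0} = 1
g(7) = mex{0} = 1
g(8) = mex{1} = 0
g(9) = mex{0,1} = 2
g(10) = mex{0} = 1
g(11) = mex{1,2} = 0
g(12) = mex{1} = 0
So g(12) = 0.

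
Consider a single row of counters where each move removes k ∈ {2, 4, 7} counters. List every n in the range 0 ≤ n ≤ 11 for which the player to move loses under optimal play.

Compute g(0), g(1), … for moves {2, 4, 7}:
g(0) = mex{} = 0
g(1) = mex{} = 0
g(2) = mex{0} = 1
g(3) = mex{0} = 1
g(4) = mex{0,1} = 2
g(5) = mex{0,1} = 2
g(6) = mex{1,2} = 0
g(7) = mex{0,1,2} = 3
g(8) = mex{0,2} = 1
g(9) = mex{1,2,3} = 0
g(10) = mex{0,1} = 2
g(11) = mex{0,2,3} = 1
The P-positions (g = 0) in 0..11 are 0, 1, 6, 9.

0, 1, 6, 9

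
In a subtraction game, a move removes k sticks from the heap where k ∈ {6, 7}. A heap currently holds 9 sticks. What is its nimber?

Build the Grundy sequence with g(k) = mex{g(k−s) : s ∈ {6, 7}, s ≤ k}:
k:     0  1  2  3  4  5  6  7  8  9
g(k):  0  0  0  0  0  0  1  1  1  1
So g(9) = 1.

1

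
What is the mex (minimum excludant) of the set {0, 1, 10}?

2

The values 0, 1 are all present; 2 is the first non-negative integer missing from the set.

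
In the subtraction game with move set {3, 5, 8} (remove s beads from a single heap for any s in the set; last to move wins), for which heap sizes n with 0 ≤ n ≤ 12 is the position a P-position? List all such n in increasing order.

0, 1, 2, 11, 12

Grundy values for subtraction set {3, 5, 8}:
g(0) = mex{} = 0
g(1) = mex{} = 0
g(2) = mex{} = 0
g(3) = mex{0} = 1
g(4) = mex{0} = 1
g(5) = mex{0} = 1
g(6) = mex{0,1} = 2
g(7) = mex{0,1} = 2
g(8) = mex{0,1} = 2
g(9) = mex{0,1,2} = 3
g(10) = mex{0,1,2} = 3
g(11) = mex{1,2} = 0
g(12) = mex{1,2,3} = 0
The P-positions (g = 0) in 0..12 are 0, 1, 2, 11, 12.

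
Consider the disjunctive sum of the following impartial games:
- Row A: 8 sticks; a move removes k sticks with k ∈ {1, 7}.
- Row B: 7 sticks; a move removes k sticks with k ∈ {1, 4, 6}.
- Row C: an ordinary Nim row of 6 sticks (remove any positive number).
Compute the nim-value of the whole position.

For row A, compute g(0), g(1), … with moves {1, 7}:
g(0) = mex{} = 0
g(1) = mex{0} = 1
g(2) = mex{1} = 0
g(3) = mex{0} = 1
g(4) = mex{1} = 0
g(5) = mex{0} = 1
g(6) = mex{1} = 0
g(7) = mex{0} = 1
g(8) = mex{1} = 0
So g(8) = 0.
For row B, compute g(0), g(1), … with moves {1, 4, 6}:
k:     0  1  2  3  4  5  6  7
g(k):  0  1  0  1  2  0  1  0
So g(7) = 0.
Row C is a plain Nim row of size 6, so its Grundy value is 6.
By the Sprague-Grundy theorem, the Grundy value of a sum of independent games is the XOR of the component values.
Combined value = 0 XOR 0 XOR 6 = 6.

6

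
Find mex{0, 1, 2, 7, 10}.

The values 0, 1, 2 are all present; 3 is the first non-negative integer missing from the set.

3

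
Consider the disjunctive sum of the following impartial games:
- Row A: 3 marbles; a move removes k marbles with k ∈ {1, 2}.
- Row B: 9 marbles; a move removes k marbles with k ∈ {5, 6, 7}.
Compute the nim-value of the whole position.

1

Build the Grundy sequence for row A with g(k) = mex{g(k−s) : s ∈ {1, 2}, s ≤ k}:
g(0) = mex{} = 0
g(1) = mex{0} = 1
g(2) = mex{0,1} = 2
g(3) = mex{1,2} = 0
So g(3) = 0.
Build the Grundy sequence for row B with g(k) = mex{g(k−s) : s ∈ {5, 6, 7}, s ≤ k}:
g(0) = mex{} = 0
g(1) = mex{} = 0
g(2) = mex{} = 0
g(3) = mex{} = 0
g(4) = mex{} = 0
g(5) = mex{0} = 1
g(6) = mex{0} = 1
g(7) = mex{0} = 1
g(8) = mex{0} = 1
g(9) = mex{0} = 1
So g(9) = 1.
The value of a disjunctive sum is the nim-sum of the parts.
Combined value = 0 ⊕ 1 = 1.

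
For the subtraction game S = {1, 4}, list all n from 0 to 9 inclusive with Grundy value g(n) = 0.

0, 2, 5, 7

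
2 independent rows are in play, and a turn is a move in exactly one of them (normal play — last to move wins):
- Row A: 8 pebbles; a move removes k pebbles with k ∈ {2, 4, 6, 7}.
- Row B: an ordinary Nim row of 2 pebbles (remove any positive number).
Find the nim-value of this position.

Build the Grundy sequence for row A with g(k) = mex{g(k−s) : s ∈ {2, 4, 6, 7}, s ≤ k}:
k:     0  1  2  3  4  5  6  7  8
g(k):  0  0  1  1  2  2  3  3  4
So g(8) = 4.
Row B is a plain Nim row of size 2, so its Grundy value is 2.
The value of a disjunctive sum is the nim-sum of the parts.
Combined value = 4 ⊕ 2 = 6.

6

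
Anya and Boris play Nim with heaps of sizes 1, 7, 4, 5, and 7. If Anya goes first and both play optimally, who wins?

Nim-sum: 1 ⊕ 7 ⊕ 4 ⊕ 5 ⊕ 7 = 0.
The nim-sum is 0, so this is a P-position: the player to move is in a losing position under optimal play; Anya is about to move from it and so loses — Boris wins.

Boris wins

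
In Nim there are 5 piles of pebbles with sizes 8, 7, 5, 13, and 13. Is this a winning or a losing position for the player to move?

Compute the nim-sum pairwise:
8 XOR 7 = 15
15 XOR 5 = 10
10 XOR 13 = 7
7 XOR 13 = 10
The nim-sum is 10 ≠ 0, so this is an N-position: the player to move can win.

Winning position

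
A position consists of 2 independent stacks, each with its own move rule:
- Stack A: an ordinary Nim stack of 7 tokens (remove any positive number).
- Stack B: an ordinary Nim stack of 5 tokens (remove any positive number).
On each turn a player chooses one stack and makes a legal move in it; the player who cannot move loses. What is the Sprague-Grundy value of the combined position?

Stack A is a plain Nim stack of size 7, so its Grundy value is 7.
Stack B is a plain Nim stack of size 5, so its Grundy value is 5.
By the Sprague-Grundy theorem, the Grundy value of a sum of independent games is the XOR of the component values.
Combined value = 7 XOR 5 = 2.

2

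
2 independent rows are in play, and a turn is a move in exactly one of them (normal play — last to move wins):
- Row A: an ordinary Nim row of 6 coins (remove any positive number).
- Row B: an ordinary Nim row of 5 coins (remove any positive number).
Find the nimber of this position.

Row A is a plain Nim row of size 6, so its Grundy value is 6.
Row B is a plain Nim row of size 5, so its Grundy value is 5.
The value of a disjunctive sum is the nim-sum of the parts.
Combined value = 6 ⊕ 5 = 3.

3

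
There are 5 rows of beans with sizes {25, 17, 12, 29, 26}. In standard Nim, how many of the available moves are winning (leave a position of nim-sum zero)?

1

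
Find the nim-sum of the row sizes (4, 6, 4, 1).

7

Compute the nim-sum pairwise:
4 XOR 6 = 2
2 XOR 4 = 6
6 XOR 1 = 7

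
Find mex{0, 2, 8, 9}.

1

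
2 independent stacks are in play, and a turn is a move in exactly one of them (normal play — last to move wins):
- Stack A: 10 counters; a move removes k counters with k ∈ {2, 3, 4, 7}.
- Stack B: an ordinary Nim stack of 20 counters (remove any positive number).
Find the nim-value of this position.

22

Build the Grundy sequence for stack A with g(k) = mex{g(k−s) : s ∈ {2, 3, 4, 7}, s ≤ k}:
g(0) = mex{} = 0
g(1) = mex{} = 0
g(2) = mex{0} = 1
g(3) = mex{0} = 1
g(4) = mex{0,1} = 2
g(5) = mex{0,1} = 2
g(6) = mex{1,2} = 0
g(7) = mex{0,1,2} = 3
g(8) = mex{0,2} = 1
g(9) = mex{0,1,2,3} = 4
g(10) = mex{0,1,3} = 2
So g(10) = 2.
Stack B is a plain Nim stack of size 20, so its Grundy value is 20.
By the Sprague-Grundy theorem, the Grundy value of a sum of independent games is the XOR of the component values.
Combined value = 2 XOR 20 = 22.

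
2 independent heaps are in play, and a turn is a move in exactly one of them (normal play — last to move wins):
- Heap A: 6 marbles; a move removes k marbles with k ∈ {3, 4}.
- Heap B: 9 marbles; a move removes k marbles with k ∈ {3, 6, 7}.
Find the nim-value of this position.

1

For heap A, compute g(0), g(1), … with moves {3, 4}:
k:     0  1  2  3  4  5  6
g(k):  0  0  0  1  1  1  2
So g(6) = 2.
For heap B, compute g(0), g(1), … with moves {3, 6, 7}:
k:     0  1  2  3  4  5  6  7  8  9
g(k):  0  0  0  1  1  1  2  2  2  3
So g(9) = 3.
By the Sprague-Grundy theorem, the Grundy value of a sum of independent games is the XOR of the component values.
Combined value = 2 ⊕ 3 = 1.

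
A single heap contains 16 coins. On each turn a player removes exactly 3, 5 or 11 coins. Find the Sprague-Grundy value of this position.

0

Compute g(0), g(1), … for moves {3, 5, 11}:
k:     0  1  2  3  4  5  6  7  8  9 10 11 12 13 14 15 16
g(k):  0  0  0  1  1  1  2  2  0  0  0  1  1  1  2  2  0
So g(16) = 0.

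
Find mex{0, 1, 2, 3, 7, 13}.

The values 0, 1, 2, 3 are all present; 4 is the first non-negative integer missing from the set.

4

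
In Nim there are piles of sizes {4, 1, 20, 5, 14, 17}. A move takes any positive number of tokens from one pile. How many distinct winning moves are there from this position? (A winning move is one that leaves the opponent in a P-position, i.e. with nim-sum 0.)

Compute the nim-sum pairwise:
4 ⊕ 1 = 5
5 ⊕ 20 = 17
17 ⊕ 5 = 20
20 ⊕ 14 = 26
26 ⊕ 17 = 11
The overall nim-sum is X = 11. A pile of size p has a winning move iff p XOR X < p (reduce it to p XOR X).
  4: 4 XOR 11 = 15 ≥ 4 — no move.
  1: 1 XOR 11 = 10 ≥ 1 — no move.
  20: 20 XOR 11 = 31 ≥ 20 — no move.
  5: 5 XOR 11 = 14 ≥ 5 — no move.
  14: 14 XOR 11 = 5 < 14 — winning move (to 5).
  17: 17 XOR 11 = 26 ≥ 17 — no move.
That gives 1 winning move.

1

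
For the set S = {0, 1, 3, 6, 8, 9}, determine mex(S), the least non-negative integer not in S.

2

The values 0, 1 are all present; 2 is the first non-negative integer missing from the set.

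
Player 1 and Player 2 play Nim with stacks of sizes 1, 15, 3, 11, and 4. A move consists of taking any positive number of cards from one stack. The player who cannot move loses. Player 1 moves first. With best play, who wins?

Compute the nim-sum pairwise:
1 XOR 15 = 14
14 XOR 3 = 13
13 XOR 11 = 6
6 XOR 4 = 2
The nim-sum is 2 ≠ 0, so this is an N-position: the player to move can win; Player 1 has a winning move.

Player 1 wins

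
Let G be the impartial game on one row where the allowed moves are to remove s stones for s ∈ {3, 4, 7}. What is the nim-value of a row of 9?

3

Build the Grundy sequence with g(k) = mex{g(k−s) : s ∈ {3, 4, 7}, s ≤ k}:
g(0) = mex{} = 0
g(1) = mex{} = 0
g(2) = mex{} = 0
g(3) = mex{0} = 1
g(4) = mex{0} = 1
g(5) = mex{0} = 1
g(6) = mex{0,1} = 2
g(7) = mex{0,1} = 2
g(8) = mex{0,1} = 2
g(9) = mex{0,1,2} = 3
So g(9) = 3.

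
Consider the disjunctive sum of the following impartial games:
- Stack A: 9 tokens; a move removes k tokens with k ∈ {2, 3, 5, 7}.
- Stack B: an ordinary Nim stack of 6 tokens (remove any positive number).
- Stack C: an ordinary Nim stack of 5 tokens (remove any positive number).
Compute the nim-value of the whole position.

Build the Grundy sequence for stack A with g(k) = mex{g(k−s) : s ∈ {2, 3, 5, 7}, s ≤ k}:
k:     0  1  2  3  4  5  6  7  8  9
g(k):  0  0  1  1  2  2  3  3  4  0
So g(9) = 0.
Stack B is a plain Nim stack of size 6, so its Grundy value is 6.
Stack C is a plain Nim stack of size 5, so its Grundy value is 5.
By the Sprague-Grundy theorem, the Grundy value of a sum of independent games is the XOR of the component values.
Combined value = 0 ⊕ 6 ⊕ 5 = 3.

3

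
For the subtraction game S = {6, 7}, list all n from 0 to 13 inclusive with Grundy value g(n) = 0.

Compute g(0), g(1), … for moves {6, 7}:
k:     0  1  2  3  4  5  6  7  8  9 10 11 12 13
g(k):  0  0  0  0  0  0  1  1  1  1  1  1  2  0
The P-positions (g = 0) in 0..13 are 0, 1, 2, 3, 4, 5, 13.

0, 1, 2, 3, 4, 5, 13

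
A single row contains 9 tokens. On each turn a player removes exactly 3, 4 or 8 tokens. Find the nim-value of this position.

Compute g(0), g(1), … for moves {3, 4, 8}:
g(0) = mex{} = 0
g(1) = mex{} = 0
g(2) = mex{} = 0
g(3) = mex{0} = 1
g(4) = mex{0} = 1
g(5) = mex{0} = 1
g(6) = mex{0,1} = 2
g(7) = mex{1} = 0
g(8) = mex{0,1} = 2
g(9) = mex{0,1,2} = 3
So g(9) = 3.

3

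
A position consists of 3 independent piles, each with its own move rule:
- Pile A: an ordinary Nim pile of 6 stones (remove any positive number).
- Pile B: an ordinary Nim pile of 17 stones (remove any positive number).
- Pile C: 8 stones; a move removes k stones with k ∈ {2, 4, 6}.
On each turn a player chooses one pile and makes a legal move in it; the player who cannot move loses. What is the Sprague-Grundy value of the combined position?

23

Pile A is a plain Nim pile of size 6, so its Grundy value is 6.
Pile B is a plain Nim pile of size 17, so its Grundy value is 17.
For pile C, compute g(0), g(1), … with moves {2, 4, 6}:
k:     0  1  2  3  4  5  6  7  8
g(k):  0  0  1  1  2  2  3  3  0
So g(8) = 0.
The value of a disjunctive sum is the nim-sum of the parts.
Combined value = 6 ⊕ 17 ⊕ 0 = 23.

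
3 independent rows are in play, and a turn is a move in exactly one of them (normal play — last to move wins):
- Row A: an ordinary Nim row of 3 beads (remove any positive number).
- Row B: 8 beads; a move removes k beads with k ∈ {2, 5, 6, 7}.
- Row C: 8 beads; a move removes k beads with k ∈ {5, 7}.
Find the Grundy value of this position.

Row A is a plain Nim row of size 3, so its Grundy value is 3.
Build the Grundy sequence for row B with g(k) = mex{g(k−s) : s ∈ {2, 5, 6, 7}, s ≤ k}:
g(0) = mex{} = 0
g(1) = mex{} = 0
g(2) = mex{0} = 1
g(3) = mex{0} = 1
g(4) = mex{1} = 0
g(5) = mex{0,1} = 2
g(6) = mex{0} = 1
g(7) = mex{0,1,2} = 3
g(8) = mex{0,1} = 2
So g(8) = 2.
For row C, compute g(0), g(1), … with moves {5, 7}:
k:     0  1  2  3  4  5  6  7  8
g(k):  0  0  0  0  0  1  1  1  1
So g(8) = 1.
By the Sprague-Grundy theorem, the Grundy value of a sum of independent games is the XOR of the component values.
Combined value = 3 ⊕ 2 ⊕ 1 = 0.

0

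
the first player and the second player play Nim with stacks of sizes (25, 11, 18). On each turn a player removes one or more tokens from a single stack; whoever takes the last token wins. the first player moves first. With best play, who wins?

the second player wins

Bitwise XOR of the heap sizes:
  11001  (25)
  01011  (11)
  10010  (18)
  -----
  00000  (0)
The nim-sum is 0, so this is a P-position: the player to move is in a losing position under optimal play; the first player is about to move from it and so loses — the second player wins.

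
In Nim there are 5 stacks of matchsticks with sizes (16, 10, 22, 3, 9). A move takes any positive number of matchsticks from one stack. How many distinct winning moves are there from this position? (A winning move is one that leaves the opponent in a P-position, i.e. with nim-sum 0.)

1

Nim-sum: 16 ⊕ 10 ⊕ 22 ⊕ 3 ⊕ 9 = 6.
The overall nim-sum is X = 6. A stack of size p has a winning move iff p XOR X < p (reduce it to p XOR X).
  16: 16 XOR 6 = 22 ≥ 16 — no move.
  10: 10 XOR 6 = 12 ≥ 10 — no move.
  22: 22 XOR 6 = 16 < 22 — winning move (to 16).
  3: 3 XOR 6 = 5 ≥ 3 — no move.
  9: 9 XOR 6 = 15 ≥ 9 — no move.
That gives 1 winning move.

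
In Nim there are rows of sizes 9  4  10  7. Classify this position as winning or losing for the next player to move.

Losing position

Compute the nim-sum pairwise:
9 ^ 4 = 13
13 ^ 10 = 7
7 ^ 7 = 0
The nim-sum is 0, so this is a P-position: the player to move is in a losing position under optimal play.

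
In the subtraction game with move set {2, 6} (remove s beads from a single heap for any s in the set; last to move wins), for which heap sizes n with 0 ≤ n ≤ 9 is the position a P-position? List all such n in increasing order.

0, 1, 4, 5, 8, 9

Build the Grundy sequence with g(k) = mex{g(k−s) : s ∈ {2, 6}, s ≤ k}:
g(0) = mex{} = 0
g(1) = mex{} = 0
g(2) = mex{0} = 1
g(3) = mex{0} = 1
g(4) = mex{1} = 0
g(5) = mex{1} = 0
g(6) = mex{0} = 1
g(7) = mex{0} = 1
g(8) = mex{1} = 0
g(9) = mex{1} = 0
The P-positions (g = 0) in 0..9 are 0, 1, 4, 5, 8, 9.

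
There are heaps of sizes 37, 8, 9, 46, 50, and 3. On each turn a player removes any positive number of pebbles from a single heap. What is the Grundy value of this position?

59

Compute the nim-sum pairwise:
37 ⊕ 8 = 45
45 ⊕ 9 = 36
36 ⊕ 46 = 10
10 ⊕ 50 = 56
56 ⊕ 3 = 59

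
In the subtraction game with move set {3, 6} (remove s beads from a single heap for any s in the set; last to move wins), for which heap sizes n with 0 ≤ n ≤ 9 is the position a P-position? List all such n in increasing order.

0, 1, 2, 9

Build the Grundy sequence with g(k) = mex{g(k−s) : s ∈ {3, 6}, s ≤ k}:
g(0) = mex{} = 0
g(1) = mex{} = 0
g(2) = mex{} = 0
g(3) = mex{0} = 1
g(4) = mex{0} = 1
g(5) = mex{0} = 1
g(6) = mex{0,1} = 2
g(7) = mex{0,1} = 2
g(8) = mex{0,1} = 2
g(9) = mex{1,2} = 0
The P-positions (g = 0) in 0..9 are 0, 1, 2, 9.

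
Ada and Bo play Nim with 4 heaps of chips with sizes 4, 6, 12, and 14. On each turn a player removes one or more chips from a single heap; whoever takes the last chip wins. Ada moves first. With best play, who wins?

Compute the nim-sum pairwise:
4 XOR 6 = 2
2 XOR 12 = 14
14 XOR 14 = 0
The nim-sum is 0, so this is a P-position: the player to move is in a losing position under optimal play; Ada is about to move from it and so loses — Bo wins.

Bo wins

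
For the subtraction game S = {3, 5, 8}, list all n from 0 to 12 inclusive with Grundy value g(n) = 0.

Compute g(0), g(1), … for moves {3, 5, 8}:
g(0) = mex{} = 0
g(1) = mex{} = 0
g(2) = mex{} = 0
g(3) = mex{0} = 1
g(4) = mex{0} = 1
g(5) = mex{0} = 1
g(6) = mex{0,1} = 2
g(7) = mex{0,1} = 2
g(8) = mex{0,1} = 2
g(9) = mex{0,1,2} = 3
g(10) = mex{0,1,2} = 3
g(11) = mex{1,2} = 0
g(12) = mex{1,2,3} = 0
The P-positions (g = 0) in 0..12 are 0, 1, 2, 11, 12.

0, 1, 2, 11, 12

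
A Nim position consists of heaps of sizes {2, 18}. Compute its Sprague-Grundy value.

16

Nim-sum: 2 ⊕ 18 = 16.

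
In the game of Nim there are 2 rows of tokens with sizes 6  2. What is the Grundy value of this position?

4

Bitwise XOR of the heap sizes:
  110  (6)
  010  (2)
  ---
  100  (4)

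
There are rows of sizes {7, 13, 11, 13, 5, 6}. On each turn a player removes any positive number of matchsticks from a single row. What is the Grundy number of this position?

15

Nim-sum: 7 XOR 13 XOR 11 XOR 13 XOR 5 XOR 6 = 15.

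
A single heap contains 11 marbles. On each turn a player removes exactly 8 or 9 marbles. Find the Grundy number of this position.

1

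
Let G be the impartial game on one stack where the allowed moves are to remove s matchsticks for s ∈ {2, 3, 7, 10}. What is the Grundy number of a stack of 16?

1

Compute g(0), g(1), … for moves {2, 3, 7, 10}:
k:     0  1  2  3  4  5  6  7  8  9 10 11 12 13 14 15 16
g(k):  0  0  1  1  2  0  0  1  1  2  2  3  3  4  0  2  1
So g(16) = 1.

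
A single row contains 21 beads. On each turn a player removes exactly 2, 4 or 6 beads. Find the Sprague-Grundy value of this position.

2

Build the Grundy sequence with g(k) = mex{g(k−s) : s ∈ {2, 4, 6}, s ≤ k}:
k:     0  1  2  3  4  5  6  7  8  9 10 11 12 13 14 15 16 17 18 19 20 21
g(k):  0  0  1  1  2  2  3  3  0  0  1  1  2  2  3  3  0  0  1  1  2  2
So g(21) = 2.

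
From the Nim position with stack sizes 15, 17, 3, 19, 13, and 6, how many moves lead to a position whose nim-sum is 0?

3

Bitwise XOR of the heap sizes:
  01111  (15)
  10001  (17)
  00011  (3)
  10011  (19)
  01101  (13)
  00110  (6)
  -----
  00101  (5)
The overall nim-sum is X = 5. A stack of size p has a winning move iff p XOR X < p (reduce it to p XOR X).
  15: 15 XOR 5 = 10 < 15 — winning move (to 10).
  17: 17 XOR 5 = 20 ≥ 17 — no move.
  3: 3 XOR 5 = 6 ≥ 3 — no move.
  19: 19 XOR 5 = 22 ≥ 19 — no move.
  13: 13 XOR 5 = 8 < 13 — winning move (to 8).
  6: 6 XOR 5 = 3 < 6 — winning move (to 3).
That gives 3 winning moves.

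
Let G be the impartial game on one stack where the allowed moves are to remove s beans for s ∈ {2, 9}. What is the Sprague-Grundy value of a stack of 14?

Grundy values for subtraction set {2, 9}:
g(0) = mex{} = 0
g(1) = mex{} = 0
g(2) = mex{0} = 1
g(3) = mex{0} = 1
g(4) = mex{1} = 0
g(5) = mex{1} = 0
g(6) = mex{0} = 1
g(7) = mex{0} = 1
g(8) = mex{1} = 0
g(9) = mex{0,1} = 2
g(10) = mex{0} = 1
g(11) = mex{1,2} = 0
g(12) = mex{1} = 0
g(13) = mex{0} = 1
g(14) = mex{0} = 1
So g(14) = 1.

1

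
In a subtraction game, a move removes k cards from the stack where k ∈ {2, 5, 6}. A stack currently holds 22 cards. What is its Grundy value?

0

Build the Grundy sequence with g(k) = mex{g(k−s) : s ∈ {2, 5, 6}, s ≤ k}:
k:     0  1  2  3  4  5  6  7  8  9 10 11 12 13 14 15 16 17 18 19 20 21 22
g(k):  0  0  1  1  0  2  1  3  0  2  1  0  0  1  1  0  2  1  3  0  2  1  0
So g(22) = 0.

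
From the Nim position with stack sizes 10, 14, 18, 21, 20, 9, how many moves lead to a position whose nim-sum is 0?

Compute the nim-sum pairwise:
10 XOR 14 = 4
4 XOR 18 = 22
22 XOR 21 = 3
3 XOR 20 = 23
23 XOR 9 = 30
The overall nim-sum is X = 30. A stack of size p has a winning move iff p XOR X < p (reduce it to p XOR X).
  10: 10 XOR 30 = 20 ≥ 10 — no move.
  14: 14 XOR 30 = 16 ≥ 14 — no move.
  18: 18 XOR 30 = 12 < 18 — winning move (to 12).
  21: 21 XOR 30 = 11 < 21 — winning move (to 11).
  20: 20 XOR 30 = 10 < 20 — winning move (to 10).
  9: 9 XOR 30 = 23 ≥ 9 — no move.
That gives 3 winning moves.

3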